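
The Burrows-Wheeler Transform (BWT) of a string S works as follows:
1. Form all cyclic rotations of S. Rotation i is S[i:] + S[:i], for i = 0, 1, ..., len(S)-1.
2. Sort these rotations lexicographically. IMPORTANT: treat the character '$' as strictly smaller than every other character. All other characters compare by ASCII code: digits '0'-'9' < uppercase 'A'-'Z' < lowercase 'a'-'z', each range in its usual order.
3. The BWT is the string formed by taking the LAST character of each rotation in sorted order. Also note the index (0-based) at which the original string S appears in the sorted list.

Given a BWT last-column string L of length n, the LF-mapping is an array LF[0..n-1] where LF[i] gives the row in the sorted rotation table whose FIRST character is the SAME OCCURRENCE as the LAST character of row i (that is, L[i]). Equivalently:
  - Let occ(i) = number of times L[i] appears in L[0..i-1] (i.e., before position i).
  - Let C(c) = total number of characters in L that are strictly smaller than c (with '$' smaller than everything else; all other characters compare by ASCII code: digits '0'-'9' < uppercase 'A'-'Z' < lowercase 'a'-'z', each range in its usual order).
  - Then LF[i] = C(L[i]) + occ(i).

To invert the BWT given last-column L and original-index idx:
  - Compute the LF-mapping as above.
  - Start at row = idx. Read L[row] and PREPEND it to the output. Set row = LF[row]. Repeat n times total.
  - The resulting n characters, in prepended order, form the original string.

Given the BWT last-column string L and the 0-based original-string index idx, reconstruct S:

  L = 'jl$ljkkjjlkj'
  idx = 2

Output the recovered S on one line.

Answer: jjkljkkjllj$

Derivation:
LF mapping: 1 9 0 10 2 6 7 3 4 11 8 5
Walk LF starting at row 2, prepending L[row]:
  step 1: row=2, L[2]='$', prepend. Next row=LF[2]=0
  step 2: row=0, L[0]='j', prepend. Next row=LF[0]=1
  step 3: row=1, L[1]='l', prepend. Next row=LF[1]=9
  step 4: row=9, L[9]='l', prepend. Next row=LF[9]=11
  step 5: row=11, L[11]='j', prepend. Next row=LF[11]=5
  step 6: row=5, L[5]='k', prepend. Next row=LF[5]=6
  step 7: row=6, L[6]='k', prepend. Next row=LF[6]=7
  step 8: row=7, L[7]='j', prepend. Next row=LF[7]=3
  step 9: row=3, L[3]='l', prepend. Next row=LF[3]=10
  step 10: row=10, L[10]='k', prepend. Next row=LF[10]=8
  step 11: row=8, L[8]='j', prepend. Next row=LF[8]=4
  step 12: row=4, L[4]='j', prepend. Next row=LF[4]=2
Reversed output: jjkljkkjllj$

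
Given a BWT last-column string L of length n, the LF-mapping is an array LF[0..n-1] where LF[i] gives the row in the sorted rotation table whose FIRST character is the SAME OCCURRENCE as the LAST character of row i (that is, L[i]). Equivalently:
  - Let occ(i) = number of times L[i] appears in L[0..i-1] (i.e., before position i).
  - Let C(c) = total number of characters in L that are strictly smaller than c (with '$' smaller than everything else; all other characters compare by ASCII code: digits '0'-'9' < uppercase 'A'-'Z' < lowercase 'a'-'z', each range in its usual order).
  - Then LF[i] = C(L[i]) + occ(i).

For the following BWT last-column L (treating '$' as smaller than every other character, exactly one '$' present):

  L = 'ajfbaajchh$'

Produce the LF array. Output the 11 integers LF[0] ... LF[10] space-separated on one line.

Char counts: '$':1, 'a':3, 'b':1, 'c':1, 'f':1, 'h':2, 'j':2
C (first-col start): C('$')=0, C('a')=1, C('b')=4, C('c')=5, C('f')=6, C('h')=7, C('j')=9
L[0]='a': occ=0, LF[0]=C('a')+0=1+0=1
L[1]='j': occ=0, LF[1]=C('j')+0=9+0=9
L[2]='f': occ=0, LF[2]=C('f')+0=6+0=6
L[3]='b': occ=0, LF[3]=C('b')+0=4+0=4
L[4]='a': occ=1, LF[4]=C('a')+1=1+1=2
L[5]='a': occ=2, LF[5]=C('a')+2=1+2=3
L[6]='j': occ=1, LF[6]=C('j')+1=9+1=10
L[7]='c': occ=0, LF[7]=C('c')+0=5+0=5
L[8]='h': occ=0, LF[8]=C('h')+0=7+0=7
L[9]='h': occ=1, LF[9]=C('h')+1=7+1=8
L[10]='$': occ=0, LF[10]=C('$')+0=0+0=0

Answer: 1 9 6 4 2 3 10 5 7 8 0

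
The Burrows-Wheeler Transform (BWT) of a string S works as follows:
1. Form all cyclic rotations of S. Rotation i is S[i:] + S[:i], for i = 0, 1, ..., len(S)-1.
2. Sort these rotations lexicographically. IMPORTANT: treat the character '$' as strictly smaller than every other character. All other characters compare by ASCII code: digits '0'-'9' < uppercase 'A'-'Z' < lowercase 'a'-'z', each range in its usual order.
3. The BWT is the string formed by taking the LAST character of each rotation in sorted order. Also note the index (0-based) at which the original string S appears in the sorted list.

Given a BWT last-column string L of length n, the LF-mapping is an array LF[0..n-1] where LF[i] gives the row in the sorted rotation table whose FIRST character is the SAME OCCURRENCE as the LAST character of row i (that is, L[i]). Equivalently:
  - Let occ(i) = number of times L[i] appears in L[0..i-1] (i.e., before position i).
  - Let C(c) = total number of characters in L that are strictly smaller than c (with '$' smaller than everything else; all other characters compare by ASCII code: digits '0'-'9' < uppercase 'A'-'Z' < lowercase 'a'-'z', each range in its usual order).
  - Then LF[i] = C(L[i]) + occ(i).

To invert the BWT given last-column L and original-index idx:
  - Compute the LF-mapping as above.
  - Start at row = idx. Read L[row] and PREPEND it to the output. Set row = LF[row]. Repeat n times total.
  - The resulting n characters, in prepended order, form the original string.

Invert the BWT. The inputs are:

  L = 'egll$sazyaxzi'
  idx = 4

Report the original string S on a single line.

LF mapping: 3 4 6 7 0 8 1 11 10 2 9 12 5
Walk LF starting at row 4, prepending L[row]:
  step 1: row=4, L[4]='$', prepend. Next row=LF[4]=0
  step 2: row=0, L[0]='e', prepend. Next row=LF[0]=3
  step 3: row=3, L[3]='l', prepend. Next row=LF[3]=7
  step 4: row=7, L[7]='z', prepend. Next row=LF[7]=11
  step 5: row=11, L[11]='z', prepend. Next row=LF[11]=12
  step 6: row=12, L[12]='i', prepend. Next row=LF[12]=5
  step 7: row=5, L[5]='s', prepend. Next row=LF[5]=8
  step 8: row=8, L[8]='y', prepend. Next row=LF[8]=10
  step 9: row=10, L[10]='x', prepend. Next row=LF[10]=9
  step 10: row=9, L[9]='a', prepend. Next row=LF[9]=2
  step 11: row=2, L[2]='l', prepend. Next row=LF[2]=6
  step 12: row=6, L[6]='a', prepend. Next row=LF[6]=1
  step 13: row=1, L[1]='g', prepend. Next row=LF[1]=4
Reversed output: galaxysizzle$

Answer: galaxysizzle$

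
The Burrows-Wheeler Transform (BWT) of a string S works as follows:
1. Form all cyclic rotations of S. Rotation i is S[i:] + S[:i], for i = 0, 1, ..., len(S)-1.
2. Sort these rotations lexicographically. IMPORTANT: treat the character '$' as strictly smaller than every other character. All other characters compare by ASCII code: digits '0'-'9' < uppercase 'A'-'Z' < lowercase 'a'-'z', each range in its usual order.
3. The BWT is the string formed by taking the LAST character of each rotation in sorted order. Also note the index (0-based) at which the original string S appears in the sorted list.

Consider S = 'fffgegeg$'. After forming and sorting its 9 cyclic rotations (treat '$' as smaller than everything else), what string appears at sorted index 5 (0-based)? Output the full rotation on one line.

All 9 rotations (rotation i = S[i:]+S[:i]):
  rot[0] = fffgegeg$
  rot[1] = ffgegeg$f
  rot[2] = fgegeg$ff
  rot[3] = gegeg$fff
  rot[4] = egeg$fffg
  rot[5] = geg$fffge
  rot[6] = eg$fffgeg
  rot[7] = g$fffgege
  rot[8] = $fffgegeg
Sorted (with $ < everything):
  sorted[0] = $fffgegeg
  sorted[1] = eg$fffgeg
  sorted[2] = egeg$fffg
  sorted[3] = fffgegeg$
  sorted[4] = ffgegeg$f
  sorted[5] = fgegeg$ff
  sorted[6] = g$fffgege
  sorted[7] = geg$fffge
  sorted[8] = gegeg$fff
sorted[5] = fgegeg$ff

Answer: fgegeg$ff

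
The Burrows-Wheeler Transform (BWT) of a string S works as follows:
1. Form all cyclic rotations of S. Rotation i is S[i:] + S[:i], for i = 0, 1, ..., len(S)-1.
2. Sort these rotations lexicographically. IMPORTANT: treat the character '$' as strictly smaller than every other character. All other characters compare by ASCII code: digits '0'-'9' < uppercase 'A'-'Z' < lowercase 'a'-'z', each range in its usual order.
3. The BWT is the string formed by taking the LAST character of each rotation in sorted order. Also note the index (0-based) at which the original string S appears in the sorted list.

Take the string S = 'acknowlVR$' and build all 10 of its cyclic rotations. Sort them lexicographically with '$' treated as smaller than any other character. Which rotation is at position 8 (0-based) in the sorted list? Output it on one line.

Answer: owlVR$ackn

Derivation:
All 10 rotations (rotation i = S[i:]+S[:i]):
  rot[0] = acknowlVR$
  rot[1] = cknowlVR$a
  rot[2] = knowlVR$ac
  rot[3] = nowlVR$ack
  rot[4] = owlVR$ackn
  rot[5] = wlVR$ackno
  rot[6] = lVR$acknow
  rot[7] = VR$acknowl
  rot[8] = R$acknowlV
  rot[9] = $acknowlVR
Sorted (with $ < everything):
  sorted[0] = $acknowlVR
  sorted[1] = R$acknowlV
  sorted[2] = VR$acknowl
  sorted[3] = acknowlVR$
  sorted[4] = cknowlVR$a
  sorted[5] = knowlVR$ac
  sorted[6] = lVR$acknow
  sorted[7] = nowlVR$ack
  sorted[8] = owlVR$ackn
  sorted[9] = wlVR$ackno
sorted[8] = owlVR$ackn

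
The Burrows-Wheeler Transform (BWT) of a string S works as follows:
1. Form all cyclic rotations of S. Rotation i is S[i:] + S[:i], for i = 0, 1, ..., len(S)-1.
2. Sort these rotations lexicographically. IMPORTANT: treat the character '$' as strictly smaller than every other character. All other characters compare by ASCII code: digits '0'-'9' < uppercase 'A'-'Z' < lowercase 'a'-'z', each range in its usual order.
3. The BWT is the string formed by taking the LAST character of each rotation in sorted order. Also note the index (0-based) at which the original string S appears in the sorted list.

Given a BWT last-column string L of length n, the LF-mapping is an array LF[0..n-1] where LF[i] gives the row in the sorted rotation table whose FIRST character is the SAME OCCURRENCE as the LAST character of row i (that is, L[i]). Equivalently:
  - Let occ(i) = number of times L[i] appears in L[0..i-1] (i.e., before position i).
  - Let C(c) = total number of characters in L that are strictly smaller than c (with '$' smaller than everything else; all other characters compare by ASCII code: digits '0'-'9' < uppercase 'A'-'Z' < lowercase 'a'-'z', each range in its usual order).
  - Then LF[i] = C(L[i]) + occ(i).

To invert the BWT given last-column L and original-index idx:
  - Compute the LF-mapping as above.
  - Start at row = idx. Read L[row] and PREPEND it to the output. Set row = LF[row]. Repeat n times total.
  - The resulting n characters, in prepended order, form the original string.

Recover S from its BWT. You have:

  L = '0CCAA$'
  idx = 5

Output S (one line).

Answer: CAAC0$

Derivation:
LF mapping: 1 4 5 2 3 0
Walk LF starting at row 5, prepending L[row]:
  step 1: row=5, L[5]='$', prepend. Next row=LF[5]=0
  step 2: row=0, L[0]='0', prepend. Next row=LF[0]=1
  step 3: row=1, L[1]='C', prepend. Next row=LF[1]=4
  step 4: row=4, L[4]='A', prepend. Next row=LF[4]=3
  step 5: row=3, L[3]='A', prepend. Next row=LF[3]=2
  step 6: row=2, L[2]='C', prepend. Next row=LF[2]=5
Reversed output: CAAC0$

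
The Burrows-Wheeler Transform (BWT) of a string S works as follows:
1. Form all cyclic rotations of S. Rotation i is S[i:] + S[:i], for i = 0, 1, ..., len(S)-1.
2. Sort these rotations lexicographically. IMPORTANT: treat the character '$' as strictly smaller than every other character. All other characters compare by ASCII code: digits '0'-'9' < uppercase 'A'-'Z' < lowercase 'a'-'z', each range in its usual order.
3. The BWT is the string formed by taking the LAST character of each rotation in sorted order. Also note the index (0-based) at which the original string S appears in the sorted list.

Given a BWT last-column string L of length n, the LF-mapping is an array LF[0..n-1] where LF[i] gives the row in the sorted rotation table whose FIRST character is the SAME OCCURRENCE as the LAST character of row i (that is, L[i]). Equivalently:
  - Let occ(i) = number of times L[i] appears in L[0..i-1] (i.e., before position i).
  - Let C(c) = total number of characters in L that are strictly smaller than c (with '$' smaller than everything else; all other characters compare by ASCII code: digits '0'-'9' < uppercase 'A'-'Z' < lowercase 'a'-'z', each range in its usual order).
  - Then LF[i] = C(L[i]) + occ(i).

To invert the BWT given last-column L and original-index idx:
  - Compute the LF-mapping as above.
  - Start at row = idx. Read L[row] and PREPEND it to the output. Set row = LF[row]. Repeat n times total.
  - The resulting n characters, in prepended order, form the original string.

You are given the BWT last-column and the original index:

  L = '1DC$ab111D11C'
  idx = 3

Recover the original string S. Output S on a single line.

LF mapping: 1 9 7 0 11 12 2 3 4 10 5 6 8
Walk LF starting at row 3, prepending L[row]:
  step 1: row=3, L[3]='$', prepend. Next row=LF[3]=0
  step 2: row=0, L[0]='1', prepend. Next row=LF[0]=1
  step 3: row=1, L[1]='D', prepend. Next row=LF[1]=9
  step 4: row=9, L[9]='D', prepend. Next row=LF[9]=10
  step 5: row=10, L[10]='1', prepend. Next row=LF[10]=5
  step 6: row=5, L[5]='b', prepend. Next row=LF[5]=12
  step 7: row=12, L[12]='C', prepend. Next row=LF[12]=8
  step 8: row=8, L[8]='1', prepend. Next row=LF[8]=4
  step 9: row=4, L[4]='a', prepend. Next row=LF[4]=11
  step 10: row=11, L[11]='1', prepend. Next row=LF[11]=6
  step 11: row=6, L[6]='1', prepend. Next row=LF[6]=2
  step 12: row=2, L[2]='C', prepend. Next row=LF[2]=7
  step 13: row=7, L[7]='1', prepend. Next row=LF[7]=3
Reversed output: 1C11a1Cb1DD1$

Answer: 1C11a1Cb1DD1$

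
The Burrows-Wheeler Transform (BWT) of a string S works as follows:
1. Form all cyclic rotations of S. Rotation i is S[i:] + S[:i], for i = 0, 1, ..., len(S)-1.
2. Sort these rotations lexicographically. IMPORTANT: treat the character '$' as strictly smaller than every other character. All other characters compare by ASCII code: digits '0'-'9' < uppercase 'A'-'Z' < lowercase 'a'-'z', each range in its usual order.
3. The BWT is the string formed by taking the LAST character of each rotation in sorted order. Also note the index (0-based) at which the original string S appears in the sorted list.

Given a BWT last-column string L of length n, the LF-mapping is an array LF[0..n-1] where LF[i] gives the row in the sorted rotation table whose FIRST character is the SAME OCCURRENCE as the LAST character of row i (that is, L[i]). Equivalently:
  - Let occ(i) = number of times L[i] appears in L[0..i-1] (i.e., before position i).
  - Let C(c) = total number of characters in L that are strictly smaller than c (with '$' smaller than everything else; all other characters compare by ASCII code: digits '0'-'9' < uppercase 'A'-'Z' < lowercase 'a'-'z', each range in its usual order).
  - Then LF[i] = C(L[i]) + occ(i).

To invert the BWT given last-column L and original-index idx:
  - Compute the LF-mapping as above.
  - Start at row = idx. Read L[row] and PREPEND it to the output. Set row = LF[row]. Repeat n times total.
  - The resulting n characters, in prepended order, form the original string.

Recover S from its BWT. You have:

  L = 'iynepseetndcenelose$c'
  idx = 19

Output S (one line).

Answer: tennesseeencyclopedi$

Derivation:
LF mapping: 10 20 12 4 16 17 5 6 19 13 3 1 7 14 8 11 15 18 9 0 2
Walk LF starting at row 19, prepending L[row]:
  step 1: row=19, L[19]='$', prepend. Next row=LF[19]=0
  step 2: row=0, L[0]='i', prepend. Next row=LF[0]=10
  step 3: row=10, L[10]='d', prepend. Next row=LF[10]=3
  step 4: row=3, L[3]='e', prepend. Next row=LF[3]=4
  step 5: row=4, L[4]='p', prepend. Next row=LF[4]=16
  step 6: row=16, L[16]='o', prepend. Next row=LF[16]=15
  step 7: row=15, L[15]='l', prepend. Next row=LF[15]=11
  step 8: row=11, L[11]='c', prepend. Next row=LF[11]=1
  step 9: row=1, L[1]='y', prepend. Next row=LF[1]=20
  step 10: row=20, L[20]='c', prepend. Next row=LF[20]=2
  step 11: row=2, L[2]='n', prepend. Next row=LF[2]=12
  step 12: row=12, L[12]='e', prepend. Next row=LF[12]=7
  step 13: row=7, L[7]='e', prepend. Next row=LF[7]=6
  step 14: row=6, L[6]='e', prepend. Next row=LF[6]=5
  step 15: row=5, L[5]='s', prepend. Next row=LF[5]=17
  step 16: row=17, L[17]='s', prepend. Next row=LF[17]=18
  step 17: row=18, L[18]='e', prepend. Next row=LF[18]=9
  step 18: row=9, L[9]='n', prepend. Next row=LF[9]=13
  step 19: row=13, L[13]='n', prepend. Next row=LF[13]=14
  step 20: row=14, L[14]='e', prepend. Next row=LF[14]=8
  step 21: row=8, L[8]='t', prepend. Next row=LF[8]=19
Reversed output: tennesseeencyclopedi$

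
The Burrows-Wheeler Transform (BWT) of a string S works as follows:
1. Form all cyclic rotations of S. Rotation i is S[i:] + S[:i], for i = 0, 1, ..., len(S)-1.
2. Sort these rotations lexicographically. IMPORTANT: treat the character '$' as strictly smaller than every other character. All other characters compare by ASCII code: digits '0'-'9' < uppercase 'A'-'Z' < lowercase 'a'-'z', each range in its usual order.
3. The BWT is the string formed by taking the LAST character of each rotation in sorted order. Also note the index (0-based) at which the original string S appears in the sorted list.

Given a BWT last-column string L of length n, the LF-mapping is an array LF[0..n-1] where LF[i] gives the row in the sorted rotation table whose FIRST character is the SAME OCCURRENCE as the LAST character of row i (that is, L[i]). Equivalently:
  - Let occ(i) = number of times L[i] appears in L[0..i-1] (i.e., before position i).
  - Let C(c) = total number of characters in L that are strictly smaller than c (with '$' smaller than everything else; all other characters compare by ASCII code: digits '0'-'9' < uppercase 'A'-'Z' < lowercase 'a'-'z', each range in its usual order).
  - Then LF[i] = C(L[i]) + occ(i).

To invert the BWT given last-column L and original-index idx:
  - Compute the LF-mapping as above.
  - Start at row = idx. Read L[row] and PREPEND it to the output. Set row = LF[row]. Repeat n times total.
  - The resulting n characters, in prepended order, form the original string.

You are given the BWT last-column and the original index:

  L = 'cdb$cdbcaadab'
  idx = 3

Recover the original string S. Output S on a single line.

LF mapping: 7 10 4 0 8 11 5 9 1 2 12 3 6
Walk LF starting at row 3, prepending L[row]:
  step 1: row=3, L[3]='$', prepend. Next row=LF[3]=0
  step 2: row=0, L[0]='c', prepend. Next row=LF[0]=7
  step 3: row=7, L[7]='c', prepend. Next row=LF[7]=9
  step 4: row=9, L[9]='a', prepend. Next row=LF[9]=2
  step 5: row=2, L[2]='b', prepend. Next row=LF[2]=4
  step 6: row=4, L[4]='c', prepend. Next row=LF[4]=8
  step 7: row=8, L[8]='a', prepend. Next row=LF[8]=1
  step 8: row=1, L[1]='d', prepend. Next row=LF[1]=10
  step 9: row=10, L[10]='d', prepend. Next row=LF[10]=12
  step 10: row=12, L[12]='b', prepend. Next row=LF[12]=6
  step 11: row=6, L[6]='b', prepend. Next row=LF[6]=5
  step 12: row=5, L[5]='d', prepend. Next row=LF[5]=11
  step 13: row=11, L[11]='a', prepend. Next row=LF[11]=3
Reversed output: adbbddacbacc$

Answer: adbbddacbacc$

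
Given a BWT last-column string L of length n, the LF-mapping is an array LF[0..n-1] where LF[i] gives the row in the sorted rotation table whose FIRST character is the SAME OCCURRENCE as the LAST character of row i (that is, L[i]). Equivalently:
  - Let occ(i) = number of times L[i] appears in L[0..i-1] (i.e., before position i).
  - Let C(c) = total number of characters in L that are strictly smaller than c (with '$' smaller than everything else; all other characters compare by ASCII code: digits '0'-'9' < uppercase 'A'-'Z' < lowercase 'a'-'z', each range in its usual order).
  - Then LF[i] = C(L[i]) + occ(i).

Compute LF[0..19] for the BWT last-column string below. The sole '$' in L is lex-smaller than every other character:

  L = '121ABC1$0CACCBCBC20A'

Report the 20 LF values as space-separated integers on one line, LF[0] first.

Char counts: '$':1, '0':2, '1':3, '2':2, 'A':3, 'B':3, 'C':6
C (first-col start): C('$')=0, C('0')=1, C('1')=3, C('2')=6, C('A')=8, C('B')=11, C('C')=14
L[0]='1': occ=0, LF[0]=C('1')+0=3+0=3
L[1]='2': occ=0, LF[1]=C('2')+0=6+0=6
L[2]='1': occ=1, LF[2]=C('1')+1=3+1=4
L[3]='A': occ=0, LF[3]=C('A')+0=8+0=8
L[4]='B': occ=0, LF[4]=C('B')+0=11+0=11
L[5]='C': occ=0, LF[5]=C('C')+0=14+0=14
L[6]='1': occ=2, LF[6]=C('1')+2=3+2=5
L[7]='$': occ=0, LF[7]=C('$')+0=0+0=0
L[8]='0': occ=0, LF[8]=C('0')+0=1+0=1
L[9]='C': occ=1, LF[9]=C('C')+1=14+1=15
L[10]='A': occ=1, LF[10]=C('A')+1=8+1=9
L[11]='C': occ=2, LF[11]=C('C')+2=14+2=16
L[12]='C': occ=3, LF[12]=C('C')+3=14+3=17
L[13]='B': occ=1, LF[13]=C('B')+1=11+1=12
L[14]='C': occ=4, LF[14]=C('C')+4=14+4=18
L[15]='B': occ=2, LF[15]=C('B')+2=11+2=13
L[16]='C': occ=5, LF[16]=C('C')+5=14+5=19
L[17]='2': occ=1, LF[17]=C('2')+1=6+1=7
L[18]='0': occ=1, LF[18]=C('0')+1=1+1=2
L[19]='A': occ=2, LF[19]=C('A')+2=8+2=10

Answer: 3 6 4 8 11 14 5 0 1 15 9 16 17 12 18 13 19 7 2 10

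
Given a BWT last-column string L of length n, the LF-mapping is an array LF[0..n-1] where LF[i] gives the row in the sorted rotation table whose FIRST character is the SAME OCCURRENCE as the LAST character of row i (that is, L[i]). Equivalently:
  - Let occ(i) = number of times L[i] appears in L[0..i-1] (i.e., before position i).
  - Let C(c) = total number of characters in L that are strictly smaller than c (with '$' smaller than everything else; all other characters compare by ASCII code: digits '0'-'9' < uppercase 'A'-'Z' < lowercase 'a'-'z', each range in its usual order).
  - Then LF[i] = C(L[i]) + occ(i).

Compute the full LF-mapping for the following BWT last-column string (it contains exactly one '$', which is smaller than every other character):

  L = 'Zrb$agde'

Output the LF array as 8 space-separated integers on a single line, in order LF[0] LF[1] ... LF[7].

Char counts: '$':1, 'Z':1, 'a':1, 'b':1, 'd':1, 'e':1, 'g':1, 'r':1
C (first-col start): C('$')=0, C('Z')=1, C('a')=2, C('b')=3, C('d')=4, C('e')=5, C('g')=6, C('r')=7
L[0]='Z': occ=0, LF[0]=C('Z')+0=1+0=1
L[1]='r': occ=0, LF[1]=C('r')+0=7+0=7
L[2]='b': occ=0, LF[2]=C('b')+0=3+0=3
L[3]='$': occ=0, LF[3]=C('$')+0=0+0=0
L[4]='a': occ=0, LF[4]=C('a')+0=2+0=2
L[5]='g': occ=0, LF[5]=C('g')+0=6+0=6
L[6]='d': occ=0, LF[6]=C('d')+0=4+0=4
L[7]='e': occ=0, LF[7]=C('e')+0=5+0=5

Answer: 1 7 3 0 2 6 4 5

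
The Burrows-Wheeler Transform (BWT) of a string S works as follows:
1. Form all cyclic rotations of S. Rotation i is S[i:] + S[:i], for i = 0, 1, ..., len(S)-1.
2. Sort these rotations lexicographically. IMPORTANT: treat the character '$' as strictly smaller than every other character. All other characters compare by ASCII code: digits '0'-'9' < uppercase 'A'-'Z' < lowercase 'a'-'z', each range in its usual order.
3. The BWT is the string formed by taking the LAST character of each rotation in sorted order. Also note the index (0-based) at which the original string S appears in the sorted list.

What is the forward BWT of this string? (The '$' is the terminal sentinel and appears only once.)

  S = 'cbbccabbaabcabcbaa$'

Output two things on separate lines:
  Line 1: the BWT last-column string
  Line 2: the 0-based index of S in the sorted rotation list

Answer: aabbcaccbacaabcbb$b
17

Derivation:
All 19 rotations (rotation i = S[i:]+S[:i]):
  rot[0] = cbbccabbaabcabcbaa$
  rot[1] = bbccabbaabcabcbaa$c
  rot[2] = bccabbaabcabcbaa$cb
  rot[3] = ccabbaabcabcbaa$cbb
  rot[4] = cabbaabcabcbaa$cbbc
  rot[5] = abbaabcabcbaa$cbbcc
  rot[6] = bbaabcabcbaa$cbbcca
  rot[7] = baabcabcbaa$cbbccab
  rot[8] = aabcabcbaa$cbbccabb
  rot[9] = abcabcbaa$cbbccabba
  rot[10] = bcabcbaa$cbbccabbaa
  rot[11] = cabcbaa$cbbccabbaab
  rot[12] = abcbaa$cbbccabbaabc
  rot[13] = bcbaa$cbbccabbaabca
  rot[14] = cbaa$cbbccabbaabcab
  rot[15] = baa$cbbccabbaabcabc
  rot[16] = aa$cbbccabbaabcabcb
  rot[17] = a$cbbccabbaabcabcba
  rot[18] = $cbbccabbaabcabcbaa
Sorted (with $ < everything):
  sorted[0] = $cbbccabbaabcabcbaa  (last char: 'a')
  sorted[1] = a$cbbccabbaabcabcba  (last char: 'a')
  sorted[2] = aa$cbbccabbaabcabcb  (last char: 'b')
  sorted[3] = aabcabcbaa$cbbccabb  (last char: 'b')
  sorted[4] = abbaabcabcbaa$cbbcc  (last char: 'c')
  sorted[5] = abcabcbaa$cbbccabba  (last char: 'a')
  sorted[6] = abcbaa$cbbccabbaabc  (last char: 'c')
  sorted[7] = baa$cbbccabbaabcabc  (last char: 'c')
  sorted[8] = baabcabcbaa$cbbccab  (last char: 'b')
  sorted[9] = bbaabcabcbaa$cbbcca  (last char: 'a')
  sorted[10] = bbccabbaabcabcbaa$c  (last char: 'c')
  sorted[11] = bcabcbaa$cbbccabbaa  (last char: 'a')
  sorted[12] = bcbaa$cbbccabbaabca  (last char: 'a')
  sorted[13] = bccabbaabcabcbaa$cb  (last char: 'b')
  sorted[14] = cabbaabcabcbaa$cbbc  (last char: 'c')
  sorted[15] = cabcbaa$cbbccabbaab  (last char: 'b')
  sorted[16] = cbaa$cbbccabbaabcab  (last char: 'b')
  sorted[17] = cbbccabbaabcabcbaa$  (last char: '$')
  sorted[18] = ccabbaabcabcbaa$cbb  (last char: 'b')
Last column: aabbcaccbacaabcbb$b
Original string S is at sorted index 17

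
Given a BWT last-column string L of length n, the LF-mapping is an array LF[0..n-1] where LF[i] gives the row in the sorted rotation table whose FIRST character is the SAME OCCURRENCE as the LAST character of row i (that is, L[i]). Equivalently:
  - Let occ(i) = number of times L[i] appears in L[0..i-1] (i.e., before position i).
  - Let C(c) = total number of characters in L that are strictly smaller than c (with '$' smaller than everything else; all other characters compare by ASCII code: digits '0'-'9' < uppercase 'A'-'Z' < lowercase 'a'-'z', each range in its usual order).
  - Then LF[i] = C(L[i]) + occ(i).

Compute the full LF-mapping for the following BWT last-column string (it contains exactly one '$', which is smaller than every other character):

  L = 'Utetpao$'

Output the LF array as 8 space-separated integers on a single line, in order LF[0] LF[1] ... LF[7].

Char counts: '$':1, 'U':1, 'a':1, 'e':1, 'o':1, 'p':1, 't':2
C (first-col start): C('$')=0, C('U')=1, C('a')=2, C('e')=3, C('o')=4, C('p')=5, C('t')=6
L[0]='U': occ=0, LF[0]=C('U')+0=1+0=1
L[1]='t': occ=0, LF[1]=C('t')+0=6+0=6
L[2]='e': occ=0, LF[2]=C('e')+0=3+0=3
L[3]='t': occ=1, LF[3]=C('t')+1=6+1=7
L[4]='p': occ=0, LF[4]=C('p')+0=5+0=5
L[5]='a': occ=0, LF[5]=C('a')+0=2+0=2
L[6]='o': occ=0, LF[6]=C('o')+0=4+0=4
L[7]='$': occ=0, LF[7]=C('$')+0=0+0=0

Answer: 1 6 3 7 5 2 4 0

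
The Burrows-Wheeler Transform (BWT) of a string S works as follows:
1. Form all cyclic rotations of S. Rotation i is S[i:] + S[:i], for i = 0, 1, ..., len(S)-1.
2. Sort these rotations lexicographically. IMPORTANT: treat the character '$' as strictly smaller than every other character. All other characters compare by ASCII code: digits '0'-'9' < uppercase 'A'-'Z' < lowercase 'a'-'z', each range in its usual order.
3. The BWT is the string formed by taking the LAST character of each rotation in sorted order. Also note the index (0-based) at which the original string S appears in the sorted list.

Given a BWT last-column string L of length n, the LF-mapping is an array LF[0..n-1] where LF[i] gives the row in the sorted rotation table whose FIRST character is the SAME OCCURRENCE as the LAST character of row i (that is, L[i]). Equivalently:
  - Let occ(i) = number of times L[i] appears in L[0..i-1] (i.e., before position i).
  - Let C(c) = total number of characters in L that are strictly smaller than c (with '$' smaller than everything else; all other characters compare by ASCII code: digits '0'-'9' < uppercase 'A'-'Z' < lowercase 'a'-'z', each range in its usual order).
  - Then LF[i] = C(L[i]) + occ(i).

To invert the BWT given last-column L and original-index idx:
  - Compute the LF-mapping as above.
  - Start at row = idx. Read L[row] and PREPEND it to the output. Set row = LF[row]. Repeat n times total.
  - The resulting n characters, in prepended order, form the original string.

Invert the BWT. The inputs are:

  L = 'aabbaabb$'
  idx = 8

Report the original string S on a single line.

Answer: bbbaabaa$

Derivation:
LF mapping: 1 2 5 6 3 4 7 8 0
Walk LF starting at row 8, prepending L[row]:
  step 1: row=8, L[8]='$', prepend. Next row=LF[8]=0
  step 2: row=0, L[0]='a', prepend. Next row=LF[0]=1
  step 3: row=1, L[1]='a', prepend. Next row=LF[1]=2
  step 4: row=2, L[2]='b', prepend. Next row=LF[2]=5
  step 5: row=5, L[5]='a', prepend. Next row=LF[5]=4
  step 6: row=4, L[4]='a', prepend. Next row=LF[4]=3
  step 7: row=3, L[3]='b', prepend. Next row=LF[3]=6
  step 8: row=6, L[6]='b', prepend. Next row=LF[6]=7
  step 9: row=7, L[7]='b', prepend. Next row=LF[7]=8
Reversed output: bbbaabaa$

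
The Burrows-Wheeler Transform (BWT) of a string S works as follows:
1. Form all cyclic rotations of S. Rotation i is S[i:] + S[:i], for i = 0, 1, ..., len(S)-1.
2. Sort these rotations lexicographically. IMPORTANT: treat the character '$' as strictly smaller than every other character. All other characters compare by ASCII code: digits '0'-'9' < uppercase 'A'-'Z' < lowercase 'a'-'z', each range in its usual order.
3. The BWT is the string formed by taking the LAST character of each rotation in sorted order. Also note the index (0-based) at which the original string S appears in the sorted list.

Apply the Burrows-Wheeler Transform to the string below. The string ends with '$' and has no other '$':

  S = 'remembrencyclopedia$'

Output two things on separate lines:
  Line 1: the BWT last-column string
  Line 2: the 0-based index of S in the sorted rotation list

Answer: aimynepmrrdceeelo$bc
17

Derivation:
All 20 rotations (rotation i = S[i:]+S[:i]):
  rot[0] = remembrencyclopedia$
  rot[1] = emembrencyclopedia$r
  rot[2] = membrencyclopedia$re
  rot[3] = embrencyclopedia$rem
  rot[4] = mbrencyclopedia$reme
  rot[5] = brencyclopedia$remem
  rot[6] = rencyclopedia$rememb
  rot[7] = encyclopedia$remembr
  rot[8] = ncyclopedia$remembre
  rot[9] = cyclopedia$remembren
  rot[10] = yclopedia$remembrenc
  rot[11] = clopedia$remembrency
  rot[12] = lopedia$remembrencyc
  rot[13] = opedia$remembrencycl
  rot[14] = pedia$remembrencyclo
  rot[15] = edia$remembrencyclop
  rot[16] = dia$remembrencyclope
  rot[17] = ia$remembrencycloped
  rot[18] = a$remembrencyclopedi
  rot[19] = $remembrencyclopedia
Sorted (with $ < everything):
  sorted[0] = $remembrencyclopedia  (last char: 'a')
  sorted[1] = a$remembrencyclopedi  (last char: 'i')
  sorted[2] = brencyclopedia$remem  (last char: 'm')
  sorted[3] = clopedia$remembrency  (last char: 'y')
  sorted[4] = cyclopedia$remembren  (last char: 'n')
  sorted[5] = dia$remembrencyclope  (last char: 'e')
  sorted[6] = edia$remembrencyclop  (last char: 'p')
  sorted[7] = embrencyclopedia$rem  (last char: 'm')
  sorted[8] = emembrencyclopedia$r  (last char: 'r')
  sorted[9] = encyclopedia$remembr  (last char: 'r')
  sorted[10] = ia$remembrencycloped  (last char: 'd')
  sorted[11] = lopedia$remembrencyc  (last char: 'c')
  sorted[12] = mbrencyclopedia$reme  (last char: 'e')
  sorted[13] = membrencyclopedia$re  (last char: 'e')
  sorted[14] = ncyclopedia$remembre  (last char: 'e')
  sorted[15] = opedia$remembrencycl  (last char: 'l')
  sorted[16] = pedia$remembrencyclo  (last char: 'o')
  sorted[17] = remembrencyclopedia$  (last char: '$')
  sorted[18] = rencyclopedia$rememb  (last char: 'b')
  sorted[19] = yclopedia$remembrenc  (last char: 'c')
Last column: aimynepmrrdceeelo$bc
Original string S is at sorted index 17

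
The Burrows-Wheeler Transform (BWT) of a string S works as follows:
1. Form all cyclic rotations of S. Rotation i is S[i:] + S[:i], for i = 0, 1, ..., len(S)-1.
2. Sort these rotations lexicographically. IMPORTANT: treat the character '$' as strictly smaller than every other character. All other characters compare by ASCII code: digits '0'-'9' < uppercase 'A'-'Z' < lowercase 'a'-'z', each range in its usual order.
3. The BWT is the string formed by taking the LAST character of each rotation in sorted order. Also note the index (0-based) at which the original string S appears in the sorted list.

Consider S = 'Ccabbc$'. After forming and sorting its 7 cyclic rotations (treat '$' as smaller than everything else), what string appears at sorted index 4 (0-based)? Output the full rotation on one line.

All 7 rotations (rotation i = S[i:]+S[:i]):
  rot[0] = Ccabbc$
  rot[1] = cabbc$C
  rot[2] = abbc$Cc
  rot[3] = bbc$Cca
  rot[4] = bc$Ccab
  rot[5] = c$Ccabb
  rot[6] = $Ccabbc
Sorted (with $ < everything):
  sorted[0] = $Ccabbc
  sorted[1] = Ccabbc$
  sorted[2] = abbc$Cc
  sorted[3] = bbc$Cca
  sorted[4] = bc$Ccab
  sorted[5] = c$Ccabb
  sorted[6] = cabbc$C
sorted[4] = bc$Ccab

Answer: bc$Ccab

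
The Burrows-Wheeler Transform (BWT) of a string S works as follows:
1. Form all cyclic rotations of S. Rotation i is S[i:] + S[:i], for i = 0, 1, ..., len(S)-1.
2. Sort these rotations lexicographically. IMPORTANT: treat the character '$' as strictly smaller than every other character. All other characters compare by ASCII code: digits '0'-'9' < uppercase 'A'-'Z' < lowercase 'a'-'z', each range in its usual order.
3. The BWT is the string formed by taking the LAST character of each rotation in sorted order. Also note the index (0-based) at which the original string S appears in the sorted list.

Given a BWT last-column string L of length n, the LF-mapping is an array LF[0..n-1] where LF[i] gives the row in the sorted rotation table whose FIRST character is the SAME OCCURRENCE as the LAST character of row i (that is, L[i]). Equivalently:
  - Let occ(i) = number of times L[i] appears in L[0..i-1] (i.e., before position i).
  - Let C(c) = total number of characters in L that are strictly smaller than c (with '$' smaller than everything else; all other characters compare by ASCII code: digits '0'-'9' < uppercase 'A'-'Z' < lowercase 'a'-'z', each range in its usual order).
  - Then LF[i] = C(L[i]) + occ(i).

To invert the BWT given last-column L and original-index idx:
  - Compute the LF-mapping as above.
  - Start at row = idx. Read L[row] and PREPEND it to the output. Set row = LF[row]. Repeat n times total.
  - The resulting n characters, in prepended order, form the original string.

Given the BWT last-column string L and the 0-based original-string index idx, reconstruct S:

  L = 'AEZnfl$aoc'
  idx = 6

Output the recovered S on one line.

Answer: falconZEA$

Derivation:
LF mapping: 1 2 3 8 6 7 0 4 9 5
Walk LF starting at row 6, prepending L[row]:
  step 1: row=6, L[6]='$', prepend. Next row=LF[6]=0
  step 2: row=0, L[0]='A', prepend. Next row=LF[0]=1
  step 3: row=1, L[1]='E', prepend. Next row=LF[1]=2
  step 4: row=2, L[2]='Z', prepend. Next row=LF[2]=3
  step 5: row=3, L[3]='n', prepend. Next row=LF[3]=8
  step 6: row=8, L[8]='o', prepend. Next row=LF[8]=9
  step 7: row=9, L[9]='c', prepend. Next row=LF[9]=5
  step 8: row=5, L[5]='l', prepend. Next row=LF[5]=7
  step 9: row=7, L[7]='a', prepend. Next row=LF[7]=4
  step 10: row=4, L[4]='f', prepend. Next row=LF[4]=6
Reversed output: falconZEA$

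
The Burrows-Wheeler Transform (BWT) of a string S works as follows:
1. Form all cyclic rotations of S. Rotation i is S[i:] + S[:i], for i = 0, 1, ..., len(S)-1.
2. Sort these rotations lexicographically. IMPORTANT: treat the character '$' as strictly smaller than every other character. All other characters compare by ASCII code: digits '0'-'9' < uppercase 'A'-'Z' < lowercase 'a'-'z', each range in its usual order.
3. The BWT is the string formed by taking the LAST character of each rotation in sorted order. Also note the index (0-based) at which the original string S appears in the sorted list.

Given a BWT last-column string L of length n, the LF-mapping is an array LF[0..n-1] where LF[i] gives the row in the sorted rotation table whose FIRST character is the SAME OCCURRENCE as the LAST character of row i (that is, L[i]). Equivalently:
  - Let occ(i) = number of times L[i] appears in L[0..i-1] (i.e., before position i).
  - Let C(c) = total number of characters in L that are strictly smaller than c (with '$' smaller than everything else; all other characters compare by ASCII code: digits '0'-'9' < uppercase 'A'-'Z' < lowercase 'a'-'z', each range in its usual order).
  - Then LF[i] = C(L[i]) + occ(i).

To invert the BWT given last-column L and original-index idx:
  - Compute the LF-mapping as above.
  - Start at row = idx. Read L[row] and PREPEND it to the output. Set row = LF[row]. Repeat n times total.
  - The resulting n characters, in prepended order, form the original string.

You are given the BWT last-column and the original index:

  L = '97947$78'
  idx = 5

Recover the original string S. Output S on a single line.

LF mapping: 6 2 7 1 3 0 4 5
Walk LF starting at row 5, prepending L[row]:
  step 1: row=5, L[5]='$', prepend. Next row=LF[5]=0
  step 2: row=0, L[0]='9', prepend. Next row=LF[0]=6
  step 3: row=6, L[6]='7', prepend. Next row=LF[6]=4
  step 4: row=4, L[4]='7', prepend. Next row=LF[4]=3
  step 5: row=3, L[3]='4', prepend. Next row=LF[3]=1
  step 6: row=1, L[1]='7', prepend. Next row=LF[1]=2
  step 7: row=2, L[2]='9', prepend. Next row=LF[2]=7
  step 8: row=7, L[7]='8', prepend. Next row=LF[7]=5
Reversed output: 8974779$

Answer: 8974779$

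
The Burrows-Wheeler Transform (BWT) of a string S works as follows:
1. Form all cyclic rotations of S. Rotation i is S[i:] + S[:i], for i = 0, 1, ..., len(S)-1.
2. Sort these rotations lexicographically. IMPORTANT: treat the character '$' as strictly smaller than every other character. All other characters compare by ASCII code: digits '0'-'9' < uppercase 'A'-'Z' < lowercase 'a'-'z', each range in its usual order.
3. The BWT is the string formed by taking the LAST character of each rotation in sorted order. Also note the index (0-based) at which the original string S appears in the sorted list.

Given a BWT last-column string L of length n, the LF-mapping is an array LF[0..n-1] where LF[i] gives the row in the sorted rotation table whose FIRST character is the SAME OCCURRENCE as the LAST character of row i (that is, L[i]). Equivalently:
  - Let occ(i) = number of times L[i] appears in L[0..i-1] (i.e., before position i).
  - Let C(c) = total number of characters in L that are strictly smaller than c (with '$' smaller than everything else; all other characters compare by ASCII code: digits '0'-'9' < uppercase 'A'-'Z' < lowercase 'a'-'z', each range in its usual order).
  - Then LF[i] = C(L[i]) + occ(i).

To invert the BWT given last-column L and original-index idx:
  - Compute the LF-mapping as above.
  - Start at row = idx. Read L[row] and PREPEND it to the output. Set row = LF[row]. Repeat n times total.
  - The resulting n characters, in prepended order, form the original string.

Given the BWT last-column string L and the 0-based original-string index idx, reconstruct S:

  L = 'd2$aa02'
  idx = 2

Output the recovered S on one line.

LF mapping: 6 2 0 4 5 1 3
Walk LF starting at row 2, prepending L[row]:
  step 1: row=2, L[2]='$', prepend. Next row=LF[2]=0
  step 2: row=0, L[0]='d', prepend. Next row=LF[0]=6
  step 3: row=6, L[6]='2', prepend. Next row=LF[6]=3
  step 4: row=3, L[3]='a', prepend. Next row=LF[3]=4
  step 5: row=4, L[4]='a', prepend. Next row=LF[4]=5
  step 6: row=5, L[5]='0', prepend. Next row=LF[5]=1
  step 7: row=1, L[1]='2', prepend. Next row=LF[1]=2
Reversed output: 20aa2d$

Answer: 20aa2d$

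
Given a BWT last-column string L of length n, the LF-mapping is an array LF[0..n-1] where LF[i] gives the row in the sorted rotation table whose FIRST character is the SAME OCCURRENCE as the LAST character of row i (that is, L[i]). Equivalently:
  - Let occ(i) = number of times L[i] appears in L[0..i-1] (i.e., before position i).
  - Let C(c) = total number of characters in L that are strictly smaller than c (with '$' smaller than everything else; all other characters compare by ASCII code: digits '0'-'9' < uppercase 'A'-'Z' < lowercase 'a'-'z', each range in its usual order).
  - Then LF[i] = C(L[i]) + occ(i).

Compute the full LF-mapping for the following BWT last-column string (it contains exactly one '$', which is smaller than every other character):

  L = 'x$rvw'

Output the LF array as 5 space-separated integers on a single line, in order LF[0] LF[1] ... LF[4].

Answer: 4 0 1 2 3

Derivation:
Char counts: '$':1, 'r':1, 'v':1, 'w':1, 'x':1
C (first-col start): C('$')=0, C('r')=1, C('v')=2, C('w')=3, C('x')=4
L[0]='x': occ=0, LF[0]=C('x')+0=4+0=4
L[1]='$': occ=0, LF[1]=C('$')+0=0+0=0
L[2]='r': occ=0, LF[2]=C('r')+0=1+0=1
L[3]='v': occ=0, LF[3]=C('v')+0=2+0=2
L[4]='w': occ=0, LF[4]=C('w')+0=3+0=3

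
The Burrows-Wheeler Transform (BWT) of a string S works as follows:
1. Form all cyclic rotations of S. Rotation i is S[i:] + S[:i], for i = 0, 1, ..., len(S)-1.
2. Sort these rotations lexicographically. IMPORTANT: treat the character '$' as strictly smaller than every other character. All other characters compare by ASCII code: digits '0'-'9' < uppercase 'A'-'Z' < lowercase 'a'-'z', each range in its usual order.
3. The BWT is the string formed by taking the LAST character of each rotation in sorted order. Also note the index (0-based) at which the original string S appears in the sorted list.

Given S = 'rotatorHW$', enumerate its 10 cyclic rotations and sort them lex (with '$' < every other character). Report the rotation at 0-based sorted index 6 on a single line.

All 10 rotations (rotation i = S[i:]+S[:i]):
  rot[0] = rotatorHW$
  rot[1] = otatorHW$r
  rot[2] = tatorHW$ro
  rot[3] = atorHW$rot
  rot[4] = torHW$rota
  rot[5] = orHW$rotat
  rot[6] = rHW$rotato
  rot[7] = HW$rotator
  rot[8] = W$rotatorH
  rot[9] = $rotatorHW
Sorted (with $ < everything):
  sorted[0] = $rotatorHW
  sorted[1] = HW$rotator
  sorted[2] = W$rotatorH
  sorted[3] = atorHW$rot
  sorted[4] = orHW$rotat
  sorted[5] = otatorHW$r
  sorted[6] = rHW$rotato
  sorted[7] = rotatorHW$
  sorted[8] = tatorHW$ro
  sorted[9] = torHW$rota
sorted[6] = rHW$rotato

Answer: rHW$rotato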